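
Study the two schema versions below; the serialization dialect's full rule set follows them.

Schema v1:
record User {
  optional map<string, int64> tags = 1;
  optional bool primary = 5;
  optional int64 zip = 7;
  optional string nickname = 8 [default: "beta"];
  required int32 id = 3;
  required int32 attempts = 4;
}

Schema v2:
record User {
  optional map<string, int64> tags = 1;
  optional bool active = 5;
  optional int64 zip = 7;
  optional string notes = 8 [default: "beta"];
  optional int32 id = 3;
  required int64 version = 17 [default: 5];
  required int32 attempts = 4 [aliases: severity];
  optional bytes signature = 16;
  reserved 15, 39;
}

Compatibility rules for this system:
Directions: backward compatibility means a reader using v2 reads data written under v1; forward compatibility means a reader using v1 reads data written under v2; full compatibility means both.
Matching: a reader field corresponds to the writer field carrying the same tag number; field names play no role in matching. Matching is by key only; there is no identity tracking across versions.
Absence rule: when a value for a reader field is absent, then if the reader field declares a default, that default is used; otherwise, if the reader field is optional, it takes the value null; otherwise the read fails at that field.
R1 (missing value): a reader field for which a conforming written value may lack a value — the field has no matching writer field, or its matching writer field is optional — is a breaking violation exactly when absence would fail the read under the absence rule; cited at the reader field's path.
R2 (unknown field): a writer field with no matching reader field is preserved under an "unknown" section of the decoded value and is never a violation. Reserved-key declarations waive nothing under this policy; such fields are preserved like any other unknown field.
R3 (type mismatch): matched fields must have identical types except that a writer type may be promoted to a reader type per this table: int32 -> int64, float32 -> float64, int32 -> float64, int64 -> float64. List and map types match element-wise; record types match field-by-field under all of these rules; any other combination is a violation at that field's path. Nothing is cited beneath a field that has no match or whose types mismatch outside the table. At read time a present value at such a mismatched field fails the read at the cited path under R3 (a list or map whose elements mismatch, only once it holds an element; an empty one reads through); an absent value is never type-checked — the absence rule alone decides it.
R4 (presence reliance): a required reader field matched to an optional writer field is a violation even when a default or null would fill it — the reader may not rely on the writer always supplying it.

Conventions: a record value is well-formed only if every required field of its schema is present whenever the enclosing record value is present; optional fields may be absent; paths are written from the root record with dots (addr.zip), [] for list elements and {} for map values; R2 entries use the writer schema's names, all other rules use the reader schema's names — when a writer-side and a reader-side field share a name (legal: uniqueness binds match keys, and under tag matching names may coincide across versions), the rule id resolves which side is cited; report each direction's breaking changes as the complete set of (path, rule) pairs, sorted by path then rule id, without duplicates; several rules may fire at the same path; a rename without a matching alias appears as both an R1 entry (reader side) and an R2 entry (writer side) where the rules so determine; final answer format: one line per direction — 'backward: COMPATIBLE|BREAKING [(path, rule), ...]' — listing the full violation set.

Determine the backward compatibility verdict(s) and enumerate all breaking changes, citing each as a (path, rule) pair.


arrows below run writer -> reader for User
checking backward for User: reader v2 against writer v1:
  tags: paired with writer tags (map<string, int64> -> map<string, int64>; writer optional)
  active: paired with writer primary (bool -> bool; writer optional)
  zip: paired with writer zip (int64 -> int64; writer optional)
  notes: paired with writer nickname (string -> string; writer optional)
  id: paired with writer id (int32 -> int32; writer required)
  version has no writer counterpart
  attempts: paired with writer attempts (int32 -> int32; writer required)
  signature has no writer counterpart
  => backward: COMPATIBLE
diffs on User not affecting the asked answer:
  field id in record User: required changed to optional -> its effect on User is confined to the forward direction, not asked
  renamed field nickname to notes in record User -> no rule fires on it in User's dialect; the asked verdict holds
  added field signature to record User: optional bytes, tag 16 (in v2 it sits last) -> no rule fires on it in User's dialect; the asked verdict holds
  renamed field primary to active in record User -> no rule fires on it in User's dialect; the asked verdict holds
  added field version to record User: required int64, tag 17, default 5 (in v2 it sits immediately before attempts) -> no rule fires on it in User's dialect; the asked verdict holds

backward: COMPATIBLE []


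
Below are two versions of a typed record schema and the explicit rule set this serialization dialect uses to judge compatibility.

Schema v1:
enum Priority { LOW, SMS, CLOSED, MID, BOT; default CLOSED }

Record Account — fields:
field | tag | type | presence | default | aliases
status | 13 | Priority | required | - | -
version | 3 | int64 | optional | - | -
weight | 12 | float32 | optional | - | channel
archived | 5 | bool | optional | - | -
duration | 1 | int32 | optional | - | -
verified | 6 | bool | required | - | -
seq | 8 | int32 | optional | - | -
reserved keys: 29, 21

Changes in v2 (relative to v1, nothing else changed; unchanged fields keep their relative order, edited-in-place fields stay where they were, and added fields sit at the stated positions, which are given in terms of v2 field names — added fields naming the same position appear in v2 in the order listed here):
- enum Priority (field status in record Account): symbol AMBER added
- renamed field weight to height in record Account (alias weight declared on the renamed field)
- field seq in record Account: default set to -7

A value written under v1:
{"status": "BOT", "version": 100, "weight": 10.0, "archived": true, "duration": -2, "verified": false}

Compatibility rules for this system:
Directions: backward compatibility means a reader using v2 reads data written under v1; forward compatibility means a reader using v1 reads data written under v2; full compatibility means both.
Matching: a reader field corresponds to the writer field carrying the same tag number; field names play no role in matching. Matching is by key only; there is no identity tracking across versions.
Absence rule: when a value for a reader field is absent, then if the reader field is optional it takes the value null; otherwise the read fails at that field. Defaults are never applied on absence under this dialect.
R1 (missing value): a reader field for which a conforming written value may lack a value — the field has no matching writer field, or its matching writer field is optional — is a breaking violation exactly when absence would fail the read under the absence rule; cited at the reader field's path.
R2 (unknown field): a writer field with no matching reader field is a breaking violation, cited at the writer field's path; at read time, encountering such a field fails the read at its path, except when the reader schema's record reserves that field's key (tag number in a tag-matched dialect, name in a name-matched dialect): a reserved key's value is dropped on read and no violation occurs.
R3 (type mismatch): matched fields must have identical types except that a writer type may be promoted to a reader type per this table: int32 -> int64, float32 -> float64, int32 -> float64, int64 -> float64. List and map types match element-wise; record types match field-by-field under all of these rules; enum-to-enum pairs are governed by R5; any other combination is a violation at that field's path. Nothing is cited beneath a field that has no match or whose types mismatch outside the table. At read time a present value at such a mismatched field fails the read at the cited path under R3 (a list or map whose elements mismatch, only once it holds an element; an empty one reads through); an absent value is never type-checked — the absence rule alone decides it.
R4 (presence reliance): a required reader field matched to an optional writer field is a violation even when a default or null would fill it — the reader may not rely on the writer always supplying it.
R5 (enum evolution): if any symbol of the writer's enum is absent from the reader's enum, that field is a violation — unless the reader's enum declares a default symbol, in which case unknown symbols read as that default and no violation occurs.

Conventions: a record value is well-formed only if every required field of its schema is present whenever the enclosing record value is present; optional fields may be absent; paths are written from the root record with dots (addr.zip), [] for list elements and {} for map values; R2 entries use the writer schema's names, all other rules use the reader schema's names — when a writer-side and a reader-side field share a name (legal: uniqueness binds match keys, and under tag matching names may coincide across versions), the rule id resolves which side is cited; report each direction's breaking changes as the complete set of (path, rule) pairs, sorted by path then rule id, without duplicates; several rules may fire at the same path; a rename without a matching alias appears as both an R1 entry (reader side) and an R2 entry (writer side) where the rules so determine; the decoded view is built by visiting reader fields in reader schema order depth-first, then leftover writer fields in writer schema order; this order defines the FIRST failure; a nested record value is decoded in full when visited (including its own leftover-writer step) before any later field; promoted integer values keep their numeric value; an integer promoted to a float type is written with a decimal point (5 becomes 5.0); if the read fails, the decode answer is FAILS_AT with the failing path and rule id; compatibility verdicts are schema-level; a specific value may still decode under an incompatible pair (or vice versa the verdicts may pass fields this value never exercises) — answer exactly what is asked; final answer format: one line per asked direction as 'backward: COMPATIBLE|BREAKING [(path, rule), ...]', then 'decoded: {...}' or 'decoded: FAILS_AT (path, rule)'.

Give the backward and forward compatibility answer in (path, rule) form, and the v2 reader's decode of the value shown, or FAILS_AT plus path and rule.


backward: COMPATIBLE []; forward: COMPATIBLE []; decoded: {"status": "BOT", "version": 100, "height": 10.0, "archived": true, "duration": -2, "verified": false, "seq": null}

in Account below, arrows point writer -> reader
checking backward for Account: reader v2 against writer v1:
  status <- status (Priority -> Priority, writer required)
  version <- version (int64 -> int64, writer optional)
  height <- weight (float32 -> float32, writer optional)
  archived <- archived (bool -> bool, writer optional)
  duration <- duration (int32 -> int32, writer optional)
  verified <- verified (bool -> bool, writer required)
  seq <- seq (int32 -> int32, writer optional)
  nothing fires on Account: backward is COMPATIBLE
checking forward for Account: reader v1 against writer v2:
  status <- status (Priority -> Priority, writer required)
  version <- version (int64 -> int64, writer optional)
  weight <- height (float32 -> float32, writer optional)
  archived <- archived (bool -> bool, writer optional)
  duration <- duration (int32 -> int32, writer optional)
  verified <- verified (bool -> bool, writer required)
  seq <- seq (int32 -> int32, writer optional)
  nothing fires on Account: forward is COMPATIBLE
decoding the Account value with the v2 reader:
  status := "BOT"
  version := 100
  height := 10.0 (from writer weight)
  archived := true
  duration := -2
  verified := false
  seq := null (absent, optional -> null)
  => decoded: {"status": "BOT", "version": 100, "height": 10.0, "archived": true, "duration": -2, "verified": false, "seq": null}


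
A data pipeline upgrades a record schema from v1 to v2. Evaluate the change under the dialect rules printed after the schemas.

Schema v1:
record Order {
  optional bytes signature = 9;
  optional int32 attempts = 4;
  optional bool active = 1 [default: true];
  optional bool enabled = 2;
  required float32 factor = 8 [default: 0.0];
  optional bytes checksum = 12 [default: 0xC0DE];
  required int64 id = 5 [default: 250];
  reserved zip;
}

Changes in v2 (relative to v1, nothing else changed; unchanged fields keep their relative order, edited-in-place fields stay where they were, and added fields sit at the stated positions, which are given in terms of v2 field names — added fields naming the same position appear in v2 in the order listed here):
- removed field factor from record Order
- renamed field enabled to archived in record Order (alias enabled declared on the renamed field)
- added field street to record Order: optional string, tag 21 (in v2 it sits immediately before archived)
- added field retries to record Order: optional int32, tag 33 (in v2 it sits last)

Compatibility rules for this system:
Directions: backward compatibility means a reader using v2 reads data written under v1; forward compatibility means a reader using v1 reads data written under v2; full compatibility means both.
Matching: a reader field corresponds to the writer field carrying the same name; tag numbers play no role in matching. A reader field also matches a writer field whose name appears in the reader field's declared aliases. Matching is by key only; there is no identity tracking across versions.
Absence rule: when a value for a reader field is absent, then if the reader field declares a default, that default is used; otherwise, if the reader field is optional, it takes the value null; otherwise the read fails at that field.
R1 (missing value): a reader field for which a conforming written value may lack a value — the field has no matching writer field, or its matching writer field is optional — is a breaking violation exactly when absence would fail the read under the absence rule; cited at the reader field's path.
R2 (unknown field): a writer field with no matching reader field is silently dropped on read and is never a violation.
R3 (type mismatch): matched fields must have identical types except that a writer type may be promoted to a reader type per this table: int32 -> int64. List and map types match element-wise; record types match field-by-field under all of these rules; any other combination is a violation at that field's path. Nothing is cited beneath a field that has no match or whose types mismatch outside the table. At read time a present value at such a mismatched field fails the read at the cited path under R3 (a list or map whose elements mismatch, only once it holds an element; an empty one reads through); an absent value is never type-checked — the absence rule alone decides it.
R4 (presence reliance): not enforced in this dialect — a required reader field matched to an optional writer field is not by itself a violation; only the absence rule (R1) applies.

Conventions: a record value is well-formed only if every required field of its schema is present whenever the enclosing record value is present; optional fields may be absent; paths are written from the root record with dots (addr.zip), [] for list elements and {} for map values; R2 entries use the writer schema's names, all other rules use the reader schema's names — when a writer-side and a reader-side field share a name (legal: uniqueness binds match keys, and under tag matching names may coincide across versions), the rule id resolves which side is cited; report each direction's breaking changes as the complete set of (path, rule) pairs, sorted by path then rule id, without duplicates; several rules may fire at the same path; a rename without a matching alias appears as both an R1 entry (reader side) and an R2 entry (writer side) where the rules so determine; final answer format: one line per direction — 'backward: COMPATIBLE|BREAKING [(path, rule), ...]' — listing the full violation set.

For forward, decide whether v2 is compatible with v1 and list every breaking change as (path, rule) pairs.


forward: COMPATIBLE []

each type pair in Order: writer, then reader
forward on Order — v1 reading data written by v2:
  signature <- signature (bytes -> bytes, writer optional)
  attempts <- attempts (int32 -> int32, writer optional)
  active <- active (bool -> bool, writer optional)
  no writer field matches reader enabled
  no writer field matches reader factor
  checksum <- checksum (bytes -> bytes, writer optional)
  id <- id (int64 -> int64, writer required)
  writer street: unknown to reader
  writer archived: unknown to reader
  writer retries: unknown to reader
  => forward: COMPATIBLE
the other Order changes do not affect what is asked:
  removed field factor from record Order -> no rule fires on it in Order's dialect; the asked verdict holds
  renamed field enabled to archived in record Order (alias enabled declared on the renamed field) -> no rule fires on it in Order's dialect; the asked verdict holds
  added field retries to record Order: optional int32, tag 33 (in v2 it sits last) -> no rule fires on it in Order's dialect; the asked verdict holds
  added field street to record Order: optional string, tag 21 (in v2 it sits immediately before archived) -> no rule fires on it in Order's dialect; the asked verdict holds


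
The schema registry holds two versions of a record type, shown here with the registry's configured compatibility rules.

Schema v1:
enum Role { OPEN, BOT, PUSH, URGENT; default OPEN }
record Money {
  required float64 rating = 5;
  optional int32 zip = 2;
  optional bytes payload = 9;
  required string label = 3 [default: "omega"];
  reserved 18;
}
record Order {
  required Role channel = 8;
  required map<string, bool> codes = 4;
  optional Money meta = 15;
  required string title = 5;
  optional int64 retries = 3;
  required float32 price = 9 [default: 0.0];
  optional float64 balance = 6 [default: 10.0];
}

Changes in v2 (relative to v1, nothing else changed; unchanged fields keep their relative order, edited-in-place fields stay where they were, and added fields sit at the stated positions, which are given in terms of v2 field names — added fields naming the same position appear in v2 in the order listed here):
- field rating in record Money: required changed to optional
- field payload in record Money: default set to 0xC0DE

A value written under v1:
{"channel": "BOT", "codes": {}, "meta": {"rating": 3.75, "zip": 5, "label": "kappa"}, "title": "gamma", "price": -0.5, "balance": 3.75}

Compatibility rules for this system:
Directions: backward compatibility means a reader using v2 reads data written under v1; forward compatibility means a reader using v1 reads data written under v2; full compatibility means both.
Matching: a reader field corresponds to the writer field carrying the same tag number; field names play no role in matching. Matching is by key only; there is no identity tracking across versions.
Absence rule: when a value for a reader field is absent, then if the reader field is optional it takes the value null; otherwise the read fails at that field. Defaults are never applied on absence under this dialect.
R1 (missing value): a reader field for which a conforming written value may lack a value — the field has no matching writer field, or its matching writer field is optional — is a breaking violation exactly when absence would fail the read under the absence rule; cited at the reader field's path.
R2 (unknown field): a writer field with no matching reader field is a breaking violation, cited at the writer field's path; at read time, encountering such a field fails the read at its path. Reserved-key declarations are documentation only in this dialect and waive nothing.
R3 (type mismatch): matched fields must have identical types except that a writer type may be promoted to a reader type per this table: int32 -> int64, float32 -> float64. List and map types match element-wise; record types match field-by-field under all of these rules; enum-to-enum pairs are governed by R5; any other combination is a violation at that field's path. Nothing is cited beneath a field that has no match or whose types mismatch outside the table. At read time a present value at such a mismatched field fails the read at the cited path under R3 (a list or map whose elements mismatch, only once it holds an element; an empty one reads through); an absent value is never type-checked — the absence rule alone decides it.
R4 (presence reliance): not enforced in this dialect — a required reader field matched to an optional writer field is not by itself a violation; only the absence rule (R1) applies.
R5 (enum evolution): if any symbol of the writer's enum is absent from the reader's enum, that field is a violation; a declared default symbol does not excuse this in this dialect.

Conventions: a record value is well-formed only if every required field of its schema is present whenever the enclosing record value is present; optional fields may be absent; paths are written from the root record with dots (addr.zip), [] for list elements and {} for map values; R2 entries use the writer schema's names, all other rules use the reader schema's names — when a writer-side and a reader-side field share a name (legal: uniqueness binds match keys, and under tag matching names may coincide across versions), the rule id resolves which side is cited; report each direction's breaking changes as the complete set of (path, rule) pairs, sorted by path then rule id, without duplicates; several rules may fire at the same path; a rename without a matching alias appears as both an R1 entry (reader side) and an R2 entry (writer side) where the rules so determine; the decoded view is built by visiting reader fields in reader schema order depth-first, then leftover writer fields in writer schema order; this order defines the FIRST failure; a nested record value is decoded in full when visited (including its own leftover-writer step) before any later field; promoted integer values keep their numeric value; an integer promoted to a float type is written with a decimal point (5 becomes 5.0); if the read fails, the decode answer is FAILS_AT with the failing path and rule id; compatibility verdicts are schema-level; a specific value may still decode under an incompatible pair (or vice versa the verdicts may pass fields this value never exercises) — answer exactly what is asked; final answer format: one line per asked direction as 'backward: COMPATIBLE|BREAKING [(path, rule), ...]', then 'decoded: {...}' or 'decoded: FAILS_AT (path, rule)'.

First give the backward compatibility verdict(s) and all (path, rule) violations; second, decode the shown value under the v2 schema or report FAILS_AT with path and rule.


backward: COMPATIBLE []; decoded: {"channel": "BOT", "codes": {}, "meta": {"rating": 3.75, "zip": 5, "payload": null, "label": "kappa"}, "title": "gamma", "retries": null, "price": -0.5, "balance": 3.75}

the writer's type comes first in each Order pair
checking backward for Order: reader v2 against writer v1:
  channel <- channel (Role -> Role, writer required)
  codes <- codes (map<string, bool> -> map<string, bool>, writer required)
  meta <- meta (Money -> Money, writer optional)
  title <- title (string -> string, writer required)
  retries <- retries (int64 -> int64, writer optional)
  price <- price (float32 -> float32, writer required)
  balance <- balance (float64 -> float64, writer optional)
  meta.rating <- meta.rating (float64 -> float64, writer required)
  meta.zip <- meta.zip (int32 -> int32, writer optional)
  meta.payload <- meta.payload (bytes -> bytes, writer optional)
  meta.label <- meta.label (string -> string, writer required)
  nothing fires on Order: backward is COMPATIBLE
migrating the Order value to v2:
  channel := "BOT"
  codes := {}
  meta.rating := 3.75
  meta.zip := 5
  meta.payload := null (not supplied -> null)
  meta.label := "kappa"
  title := "gamma"
  retries := null (not supplied -> null)
  price := -0.5
  balance := 3.75
  => decoded: {"channel": "BOT", "codes": {}, "meta": {"rating": 3.75, "zip": 5, "payload": null, "label": "kappa"}, "title": "gamma", "retries": null, "price": -0.5, "balance": 3.75}
checking off the Order differences that do not matter here:
  field rating in record Money: required changed to optional -> matters only for Order's forward compatibility — outside the asked direction
  field payload in record Money: default set to 0xC0DE -> inert for the asked Order verdict: nothing fires


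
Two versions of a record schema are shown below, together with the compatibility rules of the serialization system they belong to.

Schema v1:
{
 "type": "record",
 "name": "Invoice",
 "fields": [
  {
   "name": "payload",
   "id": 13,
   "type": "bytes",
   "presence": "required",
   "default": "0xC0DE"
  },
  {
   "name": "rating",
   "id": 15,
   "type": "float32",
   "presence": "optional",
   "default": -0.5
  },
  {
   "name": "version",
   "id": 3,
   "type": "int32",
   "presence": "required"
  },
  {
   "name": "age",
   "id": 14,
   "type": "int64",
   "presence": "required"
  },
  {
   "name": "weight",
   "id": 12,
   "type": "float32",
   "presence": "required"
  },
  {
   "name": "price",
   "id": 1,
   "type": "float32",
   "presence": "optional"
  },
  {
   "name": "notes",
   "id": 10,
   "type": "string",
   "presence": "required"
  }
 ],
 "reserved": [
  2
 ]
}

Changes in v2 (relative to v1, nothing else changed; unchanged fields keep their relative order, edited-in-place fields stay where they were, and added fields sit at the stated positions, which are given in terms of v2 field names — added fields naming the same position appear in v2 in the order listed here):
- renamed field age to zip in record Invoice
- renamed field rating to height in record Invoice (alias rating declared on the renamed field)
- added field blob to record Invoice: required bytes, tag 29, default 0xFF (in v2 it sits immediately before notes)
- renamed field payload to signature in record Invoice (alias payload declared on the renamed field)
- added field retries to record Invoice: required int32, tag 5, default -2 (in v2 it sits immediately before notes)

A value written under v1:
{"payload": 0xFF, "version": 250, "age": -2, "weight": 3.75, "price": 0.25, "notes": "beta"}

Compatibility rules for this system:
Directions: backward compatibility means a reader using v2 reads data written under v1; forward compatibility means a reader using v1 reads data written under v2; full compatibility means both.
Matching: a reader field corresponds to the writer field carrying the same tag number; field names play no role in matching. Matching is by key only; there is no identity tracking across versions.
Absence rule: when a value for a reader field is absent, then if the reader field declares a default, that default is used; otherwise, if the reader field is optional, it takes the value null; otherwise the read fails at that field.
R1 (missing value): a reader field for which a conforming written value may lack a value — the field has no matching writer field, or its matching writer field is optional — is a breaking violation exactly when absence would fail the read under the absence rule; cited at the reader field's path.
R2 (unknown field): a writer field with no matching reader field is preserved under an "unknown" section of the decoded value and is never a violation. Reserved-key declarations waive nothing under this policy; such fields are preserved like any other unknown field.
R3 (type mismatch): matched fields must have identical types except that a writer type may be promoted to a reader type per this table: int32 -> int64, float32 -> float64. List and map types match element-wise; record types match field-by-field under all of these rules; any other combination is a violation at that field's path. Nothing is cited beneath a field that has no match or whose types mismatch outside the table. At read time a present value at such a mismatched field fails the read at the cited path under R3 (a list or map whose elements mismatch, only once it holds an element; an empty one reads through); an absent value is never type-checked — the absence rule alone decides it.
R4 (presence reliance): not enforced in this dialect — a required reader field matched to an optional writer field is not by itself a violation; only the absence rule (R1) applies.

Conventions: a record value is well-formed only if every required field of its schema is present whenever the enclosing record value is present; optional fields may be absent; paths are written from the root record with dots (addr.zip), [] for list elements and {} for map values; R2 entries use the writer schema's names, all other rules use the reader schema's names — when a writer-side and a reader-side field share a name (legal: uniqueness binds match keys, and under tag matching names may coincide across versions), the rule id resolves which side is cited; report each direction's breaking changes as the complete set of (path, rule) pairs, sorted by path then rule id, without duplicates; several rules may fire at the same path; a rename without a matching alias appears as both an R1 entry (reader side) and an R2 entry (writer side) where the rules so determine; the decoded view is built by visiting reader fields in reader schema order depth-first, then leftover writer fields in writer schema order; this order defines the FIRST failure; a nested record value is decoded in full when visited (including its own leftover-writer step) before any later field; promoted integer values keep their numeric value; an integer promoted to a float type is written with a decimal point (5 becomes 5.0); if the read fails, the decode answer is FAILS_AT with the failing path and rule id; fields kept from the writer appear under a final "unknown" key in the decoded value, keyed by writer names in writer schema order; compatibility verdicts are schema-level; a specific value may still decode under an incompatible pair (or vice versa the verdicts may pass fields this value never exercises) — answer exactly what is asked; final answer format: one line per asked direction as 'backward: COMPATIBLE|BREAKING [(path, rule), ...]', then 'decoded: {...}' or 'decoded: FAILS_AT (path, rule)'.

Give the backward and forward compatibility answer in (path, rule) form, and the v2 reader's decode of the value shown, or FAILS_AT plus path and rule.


the writer's type comes first in each Invoice pair
backward for Invoice (reader v2, writer v1):
  signature: paired with writer payload (bytes -> bytes; writer required)
  height: paired with writer rating (float32 -> float32; writer optional)
  version: paired with writer version (int32 -> int32; writer required)
  zip: paired with writer age (int64 -> int64; writer required)
  weight: paired with writer weight (float32 -> float32; writer required)
  price: paired with writer price (float32 -> float32; writer optional)
  blob: no writer-side match
  retries: no writer-side match
  notes: paired with writer notes (string -> string; writer required)
  => backward: COMPATIBLE
forward for Invoice (reader v1, writer v2):
  payload: paired with writer signature (bytes -> bytes; writer required)
  rating: paired with writer height (float32 -> float32; writer optional)
  version: paired with writer version (int32 -> int32; writer required)
  age: paired with writer zip (int64 -> int64; writer required)
  weight: paired with writer weight (float32 -> float32; writer required)
  price: paired with writer price (float32 -> float32; writer optional)
  notes: paired with writer notes (string -> string; writer required)
  leftover writer field: blob
  leftover writer field: retries
  => forward: COMPATIBLE
migrating the Invoice value to v2:
  signature := 0xFF (from writer payload)
  height := -0.5 (missing; default applied)
  version := 250
  zip := -2 (from writer age)
  weight := 3.75
  price := 0.25
  blob := 0xFF (missing; default applied)
  retries := -2 (missing; default applied)
  notes := "beta"
  => decoded: {"signature": 0xFF, "height": -0.5, "version": 250, "zip": -2, "weight": 3.75, "price": 0.25, "blob": 0xFF, "retries": -2, "notes": "beta"}

backward: COMPATIBLE []; forward: COMPATIBLE []; decoded: {"signature": 0xFF, "height": -0.5, "version": 250, "zip": -2, "weight": 3.75, "price": 0.25, "blob": 0xFF, "retries": -2, "notes": "beta"}


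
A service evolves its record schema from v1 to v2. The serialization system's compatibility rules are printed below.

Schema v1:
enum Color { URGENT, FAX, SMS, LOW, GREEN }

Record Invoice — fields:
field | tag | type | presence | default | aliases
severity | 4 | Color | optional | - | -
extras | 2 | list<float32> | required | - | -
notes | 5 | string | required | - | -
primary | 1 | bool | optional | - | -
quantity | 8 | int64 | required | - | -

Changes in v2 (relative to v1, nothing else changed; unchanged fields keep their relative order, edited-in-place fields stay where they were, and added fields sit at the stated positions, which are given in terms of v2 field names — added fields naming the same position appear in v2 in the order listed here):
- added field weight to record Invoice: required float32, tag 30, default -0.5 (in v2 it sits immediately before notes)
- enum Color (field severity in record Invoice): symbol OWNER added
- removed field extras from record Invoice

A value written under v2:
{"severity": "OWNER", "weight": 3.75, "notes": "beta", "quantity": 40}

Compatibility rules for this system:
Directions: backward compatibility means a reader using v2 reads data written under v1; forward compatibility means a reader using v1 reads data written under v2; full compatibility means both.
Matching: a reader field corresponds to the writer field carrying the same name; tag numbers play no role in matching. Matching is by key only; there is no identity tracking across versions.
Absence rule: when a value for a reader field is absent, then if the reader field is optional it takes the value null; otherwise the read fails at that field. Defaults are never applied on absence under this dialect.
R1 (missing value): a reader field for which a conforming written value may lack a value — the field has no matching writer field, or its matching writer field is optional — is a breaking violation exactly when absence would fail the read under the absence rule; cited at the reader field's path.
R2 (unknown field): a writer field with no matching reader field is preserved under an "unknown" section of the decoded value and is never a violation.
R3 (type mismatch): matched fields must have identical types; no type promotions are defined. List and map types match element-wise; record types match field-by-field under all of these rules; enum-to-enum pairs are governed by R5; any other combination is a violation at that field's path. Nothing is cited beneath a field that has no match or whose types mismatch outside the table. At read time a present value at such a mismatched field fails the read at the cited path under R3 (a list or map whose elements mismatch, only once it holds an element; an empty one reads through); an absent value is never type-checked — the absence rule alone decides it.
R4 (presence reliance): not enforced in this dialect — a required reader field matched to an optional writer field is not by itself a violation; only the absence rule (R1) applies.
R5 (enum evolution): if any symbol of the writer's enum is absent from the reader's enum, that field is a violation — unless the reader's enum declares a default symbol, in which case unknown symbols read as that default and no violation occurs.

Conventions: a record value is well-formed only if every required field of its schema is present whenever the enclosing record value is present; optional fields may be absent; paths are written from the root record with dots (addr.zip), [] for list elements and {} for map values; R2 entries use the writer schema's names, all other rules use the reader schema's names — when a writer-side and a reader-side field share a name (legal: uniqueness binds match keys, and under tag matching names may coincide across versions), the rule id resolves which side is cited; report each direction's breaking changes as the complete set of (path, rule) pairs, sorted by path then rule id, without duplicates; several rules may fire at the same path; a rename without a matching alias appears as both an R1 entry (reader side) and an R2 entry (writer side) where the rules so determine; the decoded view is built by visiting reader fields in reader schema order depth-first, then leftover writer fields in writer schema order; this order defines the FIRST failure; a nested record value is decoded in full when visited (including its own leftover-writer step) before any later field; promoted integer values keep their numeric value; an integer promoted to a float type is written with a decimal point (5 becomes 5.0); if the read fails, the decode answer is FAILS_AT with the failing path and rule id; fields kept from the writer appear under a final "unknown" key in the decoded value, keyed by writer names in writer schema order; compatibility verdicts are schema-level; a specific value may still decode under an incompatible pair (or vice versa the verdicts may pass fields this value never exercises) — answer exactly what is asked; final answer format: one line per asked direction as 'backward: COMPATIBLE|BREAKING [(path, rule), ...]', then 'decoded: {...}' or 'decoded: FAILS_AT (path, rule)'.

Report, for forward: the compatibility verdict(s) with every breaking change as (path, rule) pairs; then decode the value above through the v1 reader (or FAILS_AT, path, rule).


forward: BREAKING [(extras, R1), (severity, R5)]; decoded: FAILS_AT (severity, R5)

arrows below run writer -> reader for Invoice
forward pass over Invoice, reader schema v1, writer schema v2:
  severity <- severity (Color -> Color, writer optional)
  extras: no writer match
  notes <- notes (string -> string, writer required)
  primary <- primary (bool -> bool, writer optional)
  quantity <- quantity (int64 -> int64, writer required)
  weight (writer side), unknown to reader
  R1 fires at extras
  R5 fires at severity
  forward on Invoice therefore BREAKING (2)
decoding the Invoice value with the v1 reader:
  read fails at severity under R5
  => FAILS_AT (severity, R5)
remaining Invoice differences; none change what is asked:
  added field weight to record Invoice: required float32, tag 30, default -0.5 (in v2 it sits immediately before notes) -> fires only in the backward direction of Invoice, which is not asked here


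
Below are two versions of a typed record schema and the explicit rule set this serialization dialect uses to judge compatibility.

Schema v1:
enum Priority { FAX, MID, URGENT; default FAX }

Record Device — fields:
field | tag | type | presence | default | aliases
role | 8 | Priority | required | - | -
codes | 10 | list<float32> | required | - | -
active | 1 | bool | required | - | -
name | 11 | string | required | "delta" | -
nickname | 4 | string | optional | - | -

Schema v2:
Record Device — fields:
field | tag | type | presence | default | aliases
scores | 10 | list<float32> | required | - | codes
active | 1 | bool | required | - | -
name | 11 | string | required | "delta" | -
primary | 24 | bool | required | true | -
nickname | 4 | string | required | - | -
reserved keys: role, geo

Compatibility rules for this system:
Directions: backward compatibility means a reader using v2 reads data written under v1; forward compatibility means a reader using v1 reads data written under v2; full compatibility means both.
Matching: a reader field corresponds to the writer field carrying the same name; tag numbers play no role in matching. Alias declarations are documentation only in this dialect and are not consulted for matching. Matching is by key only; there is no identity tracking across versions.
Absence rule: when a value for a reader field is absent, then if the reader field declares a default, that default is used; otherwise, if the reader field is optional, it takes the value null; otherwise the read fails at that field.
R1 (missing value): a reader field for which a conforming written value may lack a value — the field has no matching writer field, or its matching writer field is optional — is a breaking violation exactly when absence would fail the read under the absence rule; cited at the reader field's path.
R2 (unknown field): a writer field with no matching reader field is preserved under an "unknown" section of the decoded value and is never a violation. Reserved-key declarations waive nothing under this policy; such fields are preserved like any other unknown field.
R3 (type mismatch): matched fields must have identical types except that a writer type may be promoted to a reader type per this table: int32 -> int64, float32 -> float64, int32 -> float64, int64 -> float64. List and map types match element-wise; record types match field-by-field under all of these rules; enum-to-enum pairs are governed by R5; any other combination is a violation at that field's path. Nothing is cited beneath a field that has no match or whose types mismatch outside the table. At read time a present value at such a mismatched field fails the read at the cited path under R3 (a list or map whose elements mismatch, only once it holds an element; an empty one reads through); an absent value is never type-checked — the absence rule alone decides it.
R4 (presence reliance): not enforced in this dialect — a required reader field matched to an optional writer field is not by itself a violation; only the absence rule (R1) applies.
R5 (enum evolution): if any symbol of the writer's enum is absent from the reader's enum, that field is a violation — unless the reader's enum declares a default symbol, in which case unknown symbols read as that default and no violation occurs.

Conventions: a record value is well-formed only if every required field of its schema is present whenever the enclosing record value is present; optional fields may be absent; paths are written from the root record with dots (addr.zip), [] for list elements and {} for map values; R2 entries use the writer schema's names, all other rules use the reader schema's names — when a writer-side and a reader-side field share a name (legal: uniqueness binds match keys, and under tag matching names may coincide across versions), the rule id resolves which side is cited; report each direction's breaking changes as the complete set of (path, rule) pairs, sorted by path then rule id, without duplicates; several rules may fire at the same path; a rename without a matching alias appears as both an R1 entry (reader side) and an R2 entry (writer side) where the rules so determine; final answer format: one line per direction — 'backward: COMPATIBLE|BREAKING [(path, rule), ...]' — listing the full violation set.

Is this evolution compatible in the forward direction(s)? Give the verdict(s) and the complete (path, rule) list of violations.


forward: BREAKING [(codes, R1), (role, R1)]

arrows below run writer -> reader for Device
forward pass over Device, reader schema v1, writer schema v2:
  no writer field matches reader role
  no writer field matches reader codes
  active <- active (bool -> bool, writer required)
  name <- name (string -> string, writer required)
  nickname <- nickname (string -> string, writer required)
  scores (writer side), unknown to reader
  primary (writer side), unknown to reader
  violation R1 at codes
  violation R1 at role
  => forward: BREAKING (2)
diffs on Device not affecting the asked answer:
  added field primary to record Device: required bool, tag 24, default true (in v2 it sits immediately before nickname) -> no rule fires on it in Device's dialect; the asked verdict holds
  field nickname in record Device: optional changed to required -> matters only for Device's backward compatibility — outside the asked direction
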